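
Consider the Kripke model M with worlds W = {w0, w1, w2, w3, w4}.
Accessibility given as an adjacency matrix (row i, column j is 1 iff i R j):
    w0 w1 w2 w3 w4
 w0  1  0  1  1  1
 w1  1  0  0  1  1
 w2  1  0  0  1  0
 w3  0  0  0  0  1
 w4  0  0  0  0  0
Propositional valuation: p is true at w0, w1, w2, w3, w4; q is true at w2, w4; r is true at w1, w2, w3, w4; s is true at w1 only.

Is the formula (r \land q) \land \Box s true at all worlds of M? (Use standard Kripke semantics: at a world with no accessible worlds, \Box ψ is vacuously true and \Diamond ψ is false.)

Let φ = (r \land q) \land \Box s. Evaluate φ at each world:
  w0 (successors {w0, w2, w3, w4}): φ is false.
  w1 (successors {w0, w3, w4}): φ is false.
  w2 (successors {w0, w3}): φ is false.
  w3 (successors {w4}): φ is false.
  w4 (successors ∅): φ is true.
Detail at w0 (counterexample):
  At w0: r \land q is false, \Box s is false, so (r \land q) \land \Box s is false.
    At w0: \Box s requires s at every successor {w0, w2, w3, w4}.
      s fails at w0, so \Box s is false at w0.

No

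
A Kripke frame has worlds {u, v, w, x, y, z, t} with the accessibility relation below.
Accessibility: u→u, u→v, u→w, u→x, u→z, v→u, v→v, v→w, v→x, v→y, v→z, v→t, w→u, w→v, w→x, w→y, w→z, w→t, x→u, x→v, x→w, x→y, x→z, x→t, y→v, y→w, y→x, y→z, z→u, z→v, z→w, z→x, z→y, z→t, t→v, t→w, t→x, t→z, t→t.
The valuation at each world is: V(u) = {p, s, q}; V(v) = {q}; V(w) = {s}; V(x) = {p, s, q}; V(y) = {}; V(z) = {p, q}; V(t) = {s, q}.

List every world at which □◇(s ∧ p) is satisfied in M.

u, v, w, x, y, z, t

Recall that □ψ holds at a world iff ψ holds at every accessible world, and ◇ψ holds iff ψ holds at some accessible world.
Let φ = □◇(s ∧ p). Evaluate φ at each world:
  u (successors {u, v, w, x, z}): φ is true.
  v (successors {u, v, w, x, y, z, t}): φ is true.
  w (successors {u, v, x, y, z, t}): φ is true.
  x (successors {u, v, w, y, z, t}): φ is true.
  y (successors {v, w, x, z}): φ is true.
  z (successors {u, v, w, x, y, t}): φ is true.
  t (successors {v, w, x, z, t}): φ is true.
For instance, at t:
  At t: □◇(s ∧ p) requires ◇(s ∧ p) at every successor {v, w, x, z, t}.
    At v: ◇(s ∧ p) is true.
    At w: ◇(s ∧ p) is true.
    At x: ◇(s ∧ p) is true.
    At z: ◇(s ∧ p) is true.
    At t: ◇(s ∧ p) is true.
  So □◇(s ∧ p) is true at t.
Satisfying worlds: {u, v, w, x, y, z, t}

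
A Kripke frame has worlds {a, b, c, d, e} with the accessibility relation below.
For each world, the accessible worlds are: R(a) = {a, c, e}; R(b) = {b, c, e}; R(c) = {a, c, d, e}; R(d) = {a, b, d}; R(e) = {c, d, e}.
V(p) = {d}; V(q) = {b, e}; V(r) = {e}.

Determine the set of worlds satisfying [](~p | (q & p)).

a, b

Let φ = [](~p | (q & p)). Evaluate φ at each world:
  a (successors {a, c, e}): φ is true.
  b (successors {b, c, e}): φ is true.
  c (successors {a, c, d, e}): φ is false.
  d (successors {a, b, d}): φ is false.
  e (successors {c, d, e}): φ is false.
For instance, at d:
  At d: [](~p | (q & p)) requires ~p | (q & p) at every successor {a, b, d}.
    ~p | (q & p) fails at d, so [](~p | (q & p)) is false at d.
Satisfying worlds: {a, b}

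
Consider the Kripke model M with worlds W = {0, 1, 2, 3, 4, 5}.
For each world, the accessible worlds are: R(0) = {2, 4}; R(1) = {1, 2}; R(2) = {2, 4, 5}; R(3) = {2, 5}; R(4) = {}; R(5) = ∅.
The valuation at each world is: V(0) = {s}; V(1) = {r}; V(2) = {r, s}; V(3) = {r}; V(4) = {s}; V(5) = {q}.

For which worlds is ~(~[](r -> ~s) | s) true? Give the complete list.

5

Let φ = ~(~[](r -> ~s) | s). Evaluate φ at each world:
  0 (successors {2, 4}): φ is false.
  1 (successors {1, 2}): φ is false.
  2 (successors {2, 4, 5}): φ is false.
  3 (successors {2, 5}): φ is false.
  4 (successors ∅): φ is false.
  5 (successors ∅): φ is true.
For instance, at 2:
  At 2: ~[](r -> ~s) | s is true, so ~(~[](r -> ~s) | s) is false.
    At 2: ~[](r -> ~s) is true, s is true, so ~[](r -> ~s) | s is true.
      At 2: [](r -> ~s) is false, so ~[](r -> ~s) is true.
Satisfying worlds: {5}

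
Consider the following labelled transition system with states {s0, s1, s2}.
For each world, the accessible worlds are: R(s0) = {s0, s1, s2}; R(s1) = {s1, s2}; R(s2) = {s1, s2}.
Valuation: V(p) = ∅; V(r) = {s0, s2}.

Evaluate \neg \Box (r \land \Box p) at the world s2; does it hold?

At s2: \Box (r \land \Box p) is false, so \neg \Box (r \land \Box p) is true.
  At s2: \Box (r \land \Box p) requires r \land \Box p at every successor {s1, s2}.
    r \land \Box p fails at s1, so \Box (r \land \Box p) is false at s2.
      At s1: r is false, \Box p is false, so r \land \Box p is false.

Yes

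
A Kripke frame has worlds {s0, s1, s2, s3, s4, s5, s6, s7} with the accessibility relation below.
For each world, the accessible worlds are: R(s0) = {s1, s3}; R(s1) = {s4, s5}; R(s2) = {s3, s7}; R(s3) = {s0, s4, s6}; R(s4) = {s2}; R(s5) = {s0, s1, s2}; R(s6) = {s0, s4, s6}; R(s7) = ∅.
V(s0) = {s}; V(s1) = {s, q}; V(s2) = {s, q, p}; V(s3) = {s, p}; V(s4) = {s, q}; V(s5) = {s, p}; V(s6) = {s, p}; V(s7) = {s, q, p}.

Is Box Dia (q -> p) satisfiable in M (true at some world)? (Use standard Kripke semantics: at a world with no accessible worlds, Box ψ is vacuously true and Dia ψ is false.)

Yes

Let φ = Box Dia (q -> p). Evaluate φ at each world:
  s0 (successors {s1, s3}): φ is true.
  s1 (successors {s4, s5}): φ is true.
  s2 (successors {s3, s7}): φ is false.
  s3 (successors {s0, s4, s6}): φ is true.
  s4 (successors {s2}): φ is true.
  s5 (successors {s0, s1, s2}): φ is true.
  s6 (successors {s0, s4, s6}): φ is true.
  s7 (successors ∅): φ is true.
Detail at s0 (witness):
  At s0: Box Dia (q -> p) requires Dia (q -> p) at every successor {s1, s3}.
      At s1: Dia (q -> p) requires q -> p at some successor in {s4, s5}.
        q -> p holds at s5, so Dia (q -> p) is true at s1.
      At s3: Dia (q -> p) requires q -> p at some successor in {s0, s4, s6}.
        q -> p holds at s0, so Dia (q -> p) is true at s3.
  So Box Dia (q -> p) is true at s0.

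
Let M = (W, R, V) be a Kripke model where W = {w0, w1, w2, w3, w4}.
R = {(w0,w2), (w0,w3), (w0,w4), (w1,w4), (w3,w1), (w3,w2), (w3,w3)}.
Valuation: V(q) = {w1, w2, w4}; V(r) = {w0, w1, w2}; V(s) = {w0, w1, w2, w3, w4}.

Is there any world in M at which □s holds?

Yes

Let φ = □s. Evaluate φ at each world:
  w0 (successors {w2, w3, w4}): φ is true.
  w1 (successors {w4}): φ is true.
  w2 (successors ∅): φ is true.
  w3 (successors {w1, w2, w3}): φ is true.
  w4 (successors ∅): φ is true.
Detail at w0 (witness):
  At w0: □s requires s at every successor {w2, w3, w4}.
    At w2: s is true.
    At w3: s is true.
    At w4: s is true.
  So □s is true at w0.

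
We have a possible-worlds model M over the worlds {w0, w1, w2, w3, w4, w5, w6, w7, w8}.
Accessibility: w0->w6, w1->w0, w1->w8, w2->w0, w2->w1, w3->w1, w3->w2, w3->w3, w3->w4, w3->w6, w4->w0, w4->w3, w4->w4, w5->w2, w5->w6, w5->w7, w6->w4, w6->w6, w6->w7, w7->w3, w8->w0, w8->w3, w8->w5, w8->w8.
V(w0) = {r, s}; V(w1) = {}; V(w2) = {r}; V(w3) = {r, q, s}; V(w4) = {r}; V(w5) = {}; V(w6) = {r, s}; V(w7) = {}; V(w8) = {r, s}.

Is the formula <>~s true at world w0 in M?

No

At w0: <>~s requires ~s at some successor in {w6}.
  At w6: ~s is false.
So <>~s is false at w0.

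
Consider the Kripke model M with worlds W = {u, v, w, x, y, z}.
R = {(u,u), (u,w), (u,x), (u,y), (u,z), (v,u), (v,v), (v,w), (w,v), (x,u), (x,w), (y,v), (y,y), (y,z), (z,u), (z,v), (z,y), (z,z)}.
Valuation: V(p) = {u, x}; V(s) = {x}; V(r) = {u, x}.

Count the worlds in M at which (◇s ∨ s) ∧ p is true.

2

Recall that ◇ψ holds at a world iff ψ holds at some accessible world.
Let φ = (◇s ∨ s) ∧ p. Evaluate φ at each world:
  u (successors {u, w, x, y, z}): φ is true.
  v (successors {u, v, w}): φ is false.
  w (successors {v}): φ is false.
  x (successors {u, w}): φ is true.
  y (successors {v, y, z}): φ is false.
  z (successors {u, v, y, z}): φ is false.
For instance, at x:
  At x: ◇s ∨ s is true, p is true, so (◇s ∨ s) ∧ p is true.
    At x: ◇s is false, s is true, so ◇s ∨ s is true.
      At x: ◇s requires s at some successor in {u, w}.
        At u: s is false.
        At w: s is false.
      So ◇s is false at x.
Satisfying worlds: {u, x}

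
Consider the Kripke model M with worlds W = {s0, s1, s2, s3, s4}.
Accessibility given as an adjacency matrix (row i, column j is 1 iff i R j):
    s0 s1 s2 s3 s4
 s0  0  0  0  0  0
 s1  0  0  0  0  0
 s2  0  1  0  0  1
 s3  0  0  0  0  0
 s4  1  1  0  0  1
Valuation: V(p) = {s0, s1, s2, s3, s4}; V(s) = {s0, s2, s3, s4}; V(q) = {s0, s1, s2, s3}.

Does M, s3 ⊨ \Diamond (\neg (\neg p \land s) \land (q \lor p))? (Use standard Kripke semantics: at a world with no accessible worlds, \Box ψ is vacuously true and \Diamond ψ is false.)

At s3: no accessible worlds, so \Diamond (\neg (\neg p \land s) \land (q \lor p)) is false.

No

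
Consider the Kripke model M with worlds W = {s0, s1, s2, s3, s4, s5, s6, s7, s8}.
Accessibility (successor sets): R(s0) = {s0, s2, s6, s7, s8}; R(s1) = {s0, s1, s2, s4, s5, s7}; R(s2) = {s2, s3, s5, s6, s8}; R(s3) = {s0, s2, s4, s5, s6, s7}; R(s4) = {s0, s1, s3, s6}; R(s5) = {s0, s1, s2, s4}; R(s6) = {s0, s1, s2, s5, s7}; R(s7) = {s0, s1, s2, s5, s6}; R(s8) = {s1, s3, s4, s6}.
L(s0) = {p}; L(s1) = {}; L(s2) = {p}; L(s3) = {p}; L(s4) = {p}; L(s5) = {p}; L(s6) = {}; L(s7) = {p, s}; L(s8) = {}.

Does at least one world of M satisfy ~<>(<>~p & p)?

No

Let φ = ~<>(<>~p & p). Evaluate φ at each world:
  s0 (successors {s0, s2, s6, s7, s8}): φ is false.
  s1 (successors {s0, s1, s2, s4, s5, s7}): φ is false.
  s2 (successors {s2, s3, s5, s6, s8}): φ is false.
  s3 (successors {s0, s2, s4, s5, s6, s7}): φ is false.
  s4 (successors {s0, s1, s3, s6}): φ is false.
  s5 (successors {s0, s1, s2, s4}): φ is false.
  s6 (successors {s0, s1, s2, s5, s7}): φ is false.
  s7 (successors {s0, s1, s2, s5, s6}): φ is false.
  s8 (successors {s1, s3, s4, s6}): φ is false.
For instance, at s5:
  At s5: <>(<>~p & p) is true, so ~<>(<>~p & p) is false.
    At s5: <>(<>~p & p) requires <>~p & p at some successor in {s0, s1, s2, s4}.
      <>~p & p holds at s0, so <>(<>~p & p) is true at s5.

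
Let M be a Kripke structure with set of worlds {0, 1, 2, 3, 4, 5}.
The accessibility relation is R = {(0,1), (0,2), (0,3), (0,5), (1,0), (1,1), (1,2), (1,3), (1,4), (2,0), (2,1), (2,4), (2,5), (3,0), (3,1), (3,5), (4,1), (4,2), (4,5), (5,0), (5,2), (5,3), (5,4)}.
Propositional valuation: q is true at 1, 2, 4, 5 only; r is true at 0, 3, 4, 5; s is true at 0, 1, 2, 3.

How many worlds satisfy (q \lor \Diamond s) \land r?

Let φ = (q \lor \Diamond s) \land r. Evaluate φ at each world:
  0 (successors {1, 2, 3, 5}): φ is true.
  1 (successors {0, 1, 2, 3, 4}): φ is false.
  2 (successors {0, 1, 4, 5}): φ is false.
  3 (successors {0, 1, 5}): φ is true.
  4 (successors {1, 2, 5}): φ is true.
  5 (successors {0, 2, 3, 4}): φ is true.
For instance, at 4:
  At 4: q \lor \Diamond s is true, r is true, so (q \lor \Diamond s) \land r is true.
    At 4: q is true, \Diamond s is true, so q \lor \Diamond s is true.
      At 4: \Diamond s requires s at some successor in {1, 2, 5}.
        s holds at 1, so \Diamond s is true at 4.
Satisfying worlds: {0, 3, 4, 5}

4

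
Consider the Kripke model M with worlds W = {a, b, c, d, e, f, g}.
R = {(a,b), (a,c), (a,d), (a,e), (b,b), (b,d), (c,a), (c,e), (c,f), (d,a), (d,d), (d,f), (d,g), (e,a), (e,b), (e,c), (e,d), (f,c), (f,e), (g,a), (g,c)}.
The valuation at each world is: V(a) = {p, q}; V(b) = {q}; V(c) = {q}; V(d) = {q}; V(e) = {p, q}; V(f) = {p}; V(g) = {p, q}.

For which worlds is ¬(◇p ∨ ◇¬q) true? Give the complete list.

Recall that ◇ψ holds at a world iff ψ holds at some accessible world.
Let φ = ¬(◇p ∨ ◇¬q). Evaluate φ at each world:
  a (successors {b, c, d, e}): φ is false.
  b (successors {b, d}): φ is true.
  c (successors {a, e, f}): φ is false.
  d (successors {a, d, f, g}): φ is false.
  e (successors {a, b, c, d}): φ is false.
  f (successors {c, e}): φ is false.
  g (successors {a, c}): φ is false.
For instance, at f:
  At f: ◇p ∨ ◇¬q is true, so ¬(◇p ∨ ◇¬q) is false.
    At f: ◇p is true, ◇¬q is false, so ◇p ∨ ◇¬q is true.
      At f: ◇p requires p at some successor in {c, e}.
        p holds at e, so ◇p is true at f.
      At f: ◇¬q requires ¬q at some successor in {c, e}.
        At c: ¬q is false.
        At e: ¬q is false.
      So ◇¬q is false at f.
Satisfying worlds: {b}

b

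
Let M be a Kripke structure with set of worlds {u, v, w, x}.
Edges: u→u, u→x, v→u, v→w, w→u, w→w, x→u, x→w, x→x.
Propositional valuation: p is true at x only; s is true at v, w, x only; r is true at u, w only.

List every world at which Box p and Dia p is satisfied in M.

Let φ = Box p and Dia p. Evaluate φ at each world:
  u (successors {u, x}): φ is false.
  v (successors {u, w}): φ is false.
  w (successors {u, w}): φ is false.
  x (successors {u, w, x}): φ is false.
For instance, at w:
  At w: Box p is false, Dia p is false, so Box p and Dia p is false.
    At w: Box p requires p at every successor {u, w}.
      p fails at u, so Box p is false at w.
    At w: Dia p requires p at some successor in {u, w}.
      At u: p is false.
      At w: p is false.
    So Dia p is false at w.
Satisfying worlds: none.

none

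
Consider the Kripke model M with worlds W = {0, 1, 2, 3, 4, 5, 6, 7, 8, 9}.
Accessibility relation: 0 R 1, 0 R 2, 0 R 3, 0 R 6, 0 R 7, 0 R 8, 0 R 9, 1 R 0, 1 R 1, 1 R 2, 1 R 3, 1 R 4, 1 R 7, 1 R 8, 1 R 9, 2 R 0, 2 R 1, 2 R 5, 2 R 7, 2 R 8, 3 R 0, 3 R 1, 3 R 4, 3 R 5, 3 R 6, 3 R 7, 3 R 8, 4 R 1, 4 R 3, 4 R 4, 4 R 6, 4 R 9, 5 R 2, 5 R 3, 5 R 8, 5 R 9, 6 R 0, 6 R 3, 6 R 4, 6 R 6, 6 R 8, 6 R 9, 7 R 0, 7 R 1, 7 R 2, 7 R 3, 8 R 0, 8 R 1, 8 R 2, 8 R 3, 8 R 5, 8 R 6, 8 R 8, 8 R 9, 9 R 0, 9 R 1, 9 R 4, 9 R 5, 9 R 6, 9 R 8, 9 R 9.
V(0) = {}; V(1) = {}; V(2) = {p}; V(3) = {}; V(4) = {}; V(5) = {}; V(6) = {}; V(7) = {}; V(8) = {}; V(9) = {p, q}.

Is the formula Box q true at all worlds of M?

Let φ = Box q. Evaluate φ at each world:
  0 (successors {1, 2, 3, 6, 7, 8, 9}): φ is false.
  1 (successors {0, 1, 2, 3, 4, 7, 8, 9}): φ is false.
  2 (successors {0, 1, 5, 7, 8}): φ is false.
  3 (successors {0, 1, 4, 5, 6, 7, 8}): φ is false.
  4 (successors {1, 3, 4, 6, 9}): φ is false.
  5 (successors {2, 3, 8, 9}): φ is false.
  6 (successors {0, 3, 4, 6, 8, 9}): φ is false.
  7 (successors {0, 1, 2, 3}): φ is false.
  8 (successors {0, 1, 2, 3, 5, 6, 8, 9}): φ is false.
  9 (successors {0, 1, 4, 5, 6, 8, 9}): φ is false.
Detail at 0 (counterexample):
  At 0: Box q requires q at every successor {1, 2, 3, 6, 7, 8, 9}.
    q fails at 1, so Box q is false at 0.

No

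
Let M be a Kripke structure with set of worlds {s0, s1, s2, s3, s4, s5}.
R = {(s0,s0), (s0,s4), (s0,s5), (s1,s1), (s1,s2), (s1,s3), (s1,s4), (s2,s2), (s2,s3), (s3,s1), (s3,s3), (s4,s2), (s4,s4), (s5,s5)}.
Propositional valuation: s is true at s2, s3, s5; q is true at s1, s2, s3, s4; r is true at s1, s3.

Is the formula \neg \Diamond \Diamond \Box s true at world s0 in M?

No

Recall that \Box ψ holds at a world iff ψ holds at every accessible world, and \Diamond ψ holds iff ψ holds at some accessible world.
At s0: \Diamond \Diamond \Box s is true, so \neg \Diamond \Diamond \Box s is false.
  At s0: \Diamond \Diamond \Box s requires \Diamond \Box s at some successor in {s0, s4, s5}.
    \Diamond \Box s holds at s0, so \Diamond \Diamond \Box s is true at s0.
      At s0: \Diamond \Box s requires \Box s at some successor in {s0, s4, s5}.
        \Box s holds at s5, so \Diamond \Box s is true at s0.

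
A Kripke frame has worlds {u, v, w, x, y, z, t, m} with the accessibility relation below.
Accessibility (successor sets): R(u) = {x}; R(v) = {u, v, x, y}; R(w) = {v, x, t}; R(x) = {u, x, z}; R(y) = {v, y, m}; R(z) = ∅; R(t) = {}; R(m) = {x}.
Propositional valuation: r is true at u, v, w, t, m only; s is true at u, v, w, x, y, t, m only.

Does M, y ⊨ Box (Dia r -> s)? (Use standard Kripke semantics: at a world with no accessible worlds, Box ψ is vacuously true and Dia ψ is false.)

Recall that Box ψ holds at a world iff ψ holds at every accessible world, and Dia ψ holds iff ψ holds at some accessible world.
At y: Box (Dia r -> s) requires Dia r -> s at every successor {v, y, m}.
    At v: Dia r is true, s is true, so Dia r -> s is true.
      At v: Dia r requires r at some successor in {u, v, x, y}.
        r holds at u, so Dia r is true at v.
    At y: Dia r is true, s is true, so Dia r -> s is true.
      At y: Dia r requires r at some successor in {v, y, m}.
        r holds at v, so Dia r is true at y.
    At m: Dia r is false, s is true, so Dia r -> s is true.
      At m: Dia r requires r at some successor in {x}.
        At x: r is false.
      So Dia r is false at m.
So Box (Dia r -> s) is true at y.

Yes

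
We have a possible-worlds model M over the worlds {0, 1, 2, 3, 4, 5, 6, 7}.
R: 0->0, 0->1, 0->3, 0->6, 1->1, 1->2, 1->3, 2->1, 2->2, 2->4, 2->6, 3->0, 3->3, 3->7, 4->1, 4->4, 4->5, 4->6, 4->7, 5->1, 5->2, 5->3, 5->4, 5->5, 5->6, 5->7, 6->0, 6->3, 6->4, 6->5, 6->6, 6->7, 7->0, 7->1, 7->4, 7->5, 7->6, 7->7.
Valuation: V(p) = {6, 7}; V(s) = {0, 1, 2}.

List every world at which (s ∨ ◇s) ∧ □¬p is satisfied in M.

Let φ = (s ∨ ◇s) ∧ □¬p. Evaluate φ at each world:
  0 (successors {0, 1, 3, 6}): φ is false.
  1 (successors {1, 2, 3}): φ is true.
  2 (successors {1, 2, 4, 6}): φ is false.
  3 (successors {0, 3, 7}): φ is false.
  4 (successors {1, 4, 5, 6, 7}): φ is false.
  5 (successors {1, 2, 3, 4, 5, 6, 7}): φ is false.
  6 (successors {0, 3, 4, 5, 6, 7}): φ is false.
  7 (successors {0, 1, 4, 5, 6, 7}): φ is false.
For instance, at 3:
  At 3: s ∨ ◇s is true, □¬p is false, so (s ∨ ◇s) ∧ □¬p is false.
    At 3: s is false, ◇s is true, so s ∨ ◇s is true.
      At 3: ◇s requires s at some successor in {0, 3, 7}.
        s holds at 0, so ◇s is true at 3.
    At 3: □¬p requires ¬p at every successor {0, 3, 7}.
      ¬p fails at 7, so □¬p is false at 3.
Satisfying worlds: {1}

1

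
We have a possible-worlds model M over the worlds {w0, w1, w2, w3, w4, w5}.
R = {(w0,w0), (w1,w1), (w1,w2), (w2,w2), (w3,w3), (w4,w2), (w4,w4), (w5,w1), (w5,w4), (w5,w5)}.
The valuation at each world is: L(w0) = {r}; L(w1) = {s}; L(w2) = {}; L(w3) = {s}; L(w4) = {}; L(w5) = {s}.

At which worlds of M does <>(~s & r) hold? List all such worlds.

Let φ = <>(~s & r). Evaluate φ at each world:
  w0 (successors {w0}): φ is true.
  w1 (successors {w1, w2}): φ is false.
  w2 (successors {w2}): φ is false.
  w3 (successors {w3}): φ is false.
  w4 (successors {w2, w4}): φ is false.
  w5 (successors {w1, w4, w5}): φ is false.
For instance, at w0:
  At w0: <>(~s & r) requires ~s & r at some successor in {w0}.
    ~s & r holds at w0, so <>(~s & r) is true at w0.
Satisfying worlds: {w0}

w0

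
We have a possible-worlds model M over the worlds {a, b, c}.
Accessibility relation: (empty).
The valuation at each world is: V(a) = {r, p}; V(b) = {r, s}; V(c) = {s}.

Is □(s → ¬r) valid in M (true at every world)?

Yes

Let φ = □(s → ¬r). Evaluate φ at each world:
  a (successors ∅): φ is true.
  b (successors ∅): φ is true.
  c (successors ∅): φ is true.
For instance, at b:
  At b: no accessible worlds, so □(s → ¬r) holds vacuously.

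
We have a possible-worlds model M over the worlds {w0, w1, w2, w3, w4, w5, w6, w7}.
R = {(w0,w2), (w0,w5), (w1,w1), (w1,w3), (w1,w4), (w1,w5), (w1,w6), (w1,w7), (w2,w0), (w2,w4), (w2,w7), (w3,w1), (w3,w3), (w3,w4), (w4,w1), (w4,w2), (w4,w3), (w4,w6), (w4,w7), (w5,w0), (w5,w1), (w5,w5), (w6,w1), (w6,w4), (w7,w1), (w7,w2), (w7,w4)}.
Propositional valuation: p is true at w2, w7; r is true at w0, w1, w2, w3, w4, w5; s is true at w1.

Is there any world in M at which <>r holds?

Let φ = <>r. Evaluate φ at each world:
  w0 (successors {w2, w5}): φ is true.
  w1 (successors {w1, w3, w4, w5, w6, w7}): φ is true.
  w2 (successors {w0, w4, w7}): φ is true.
  w3 (successors {w1, w3, w4}): φ is true.
  w4 (successors {w1, w2, w3, w6, w7}): φ is true.
  w5 (successors {w0, w1, w5}): φ is true.
  w6 (successors {w1, w4}): φ is true.
  w7 (successors {w1, w2, w4}): φ is true.
Detail at w0 (witness):
  At w0: <>r requires r at some successor in {w2, w5}.
    r holds at w2, so <>r is true at w0.

Yes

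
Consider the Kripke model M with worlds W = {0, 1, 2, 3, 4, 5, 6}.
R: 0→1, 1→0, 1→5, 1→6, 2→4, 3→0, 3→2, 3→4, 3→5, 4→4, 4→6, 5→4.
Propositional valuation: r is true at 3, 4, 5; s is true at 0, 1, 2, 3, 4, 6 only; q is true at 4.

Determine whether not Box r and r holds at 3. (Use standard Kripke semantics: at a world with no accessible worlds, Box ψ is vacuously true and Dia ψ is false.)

Yes

At 3: not Box r is true, r is true, so not Box r and r is true.
  At 3: Box r is false, so not Box r is true.
    At 3: Box r requires r at every successor {0, 2, 4, 5}.
      r fails at 0, so Box r is false at 3.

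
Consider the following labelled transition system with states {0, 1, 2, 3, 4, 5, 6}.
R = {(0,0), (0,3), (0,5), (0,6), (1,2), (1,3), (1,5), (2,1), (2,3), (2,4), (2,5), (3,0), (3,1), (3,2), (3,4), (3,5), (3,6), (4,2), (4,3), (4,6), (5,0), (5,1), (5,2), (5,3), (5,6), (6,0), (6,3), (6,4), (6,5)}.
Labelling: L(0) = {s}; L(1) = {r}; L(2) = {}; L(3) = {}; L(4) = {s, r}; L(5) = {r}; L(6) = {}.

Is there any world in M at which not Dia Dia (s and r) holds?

No

Let φ = not Dia Dia (s and r). Evaluate φ at each world:
  0 (successors {0, 3, 5, 6}): φ is false.
  1 (successors {2, 3, 5}): φ is false.
  2 (successors {1, 3, 4, 5}): φ is false.
  3 (successors {0, 1, 2, 4, 5, 6}): φ is false.
  4 (successors {2, 3, 6}): φ is false.
  5 (successors {0, 1, 2, 3, 6}): φ is false.
  6 (successors {0, 3, 4, 5}): φ is false.
For instance, at 0:
  At 0: Dia Dia (s and r) is true, so not Dia Dia (s and r) is false.
    At 0: Dia Dia (s and r) requires Dia (s and r) at some successor in {0, 3, 5, 6}.
      Dia (s and r) holds at 3, so Dia Dia (s and r) is true at 0.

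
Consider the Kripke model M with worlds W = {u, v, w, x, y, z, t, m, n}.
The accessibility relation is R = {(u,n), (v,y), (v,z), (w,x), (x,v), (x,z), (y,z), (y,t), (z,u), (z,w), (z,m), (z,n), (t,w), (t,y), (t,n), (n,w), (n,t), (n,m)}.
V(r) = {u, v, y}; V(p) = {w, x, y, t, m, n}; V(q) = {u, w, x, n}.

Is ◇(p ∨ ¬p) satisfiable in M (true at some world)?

Yes

Let φ = ◇(p ∨ ¬p). Evaluate φ at each world:
  u (successors {n}): φ is true.
  v (successors {y, z}): φ is true.
  w (successors {x}): φ is true.
  x (successors {v, z}): φ is true.
  y (successors {z, t}): φ is true.
  z (successors {u, w, m, n}): φ is true.
  t (successors {w, y, n}): φ is true.
  m (successors ∅): φ is false.
  n (successors {w, t, m}): φ is true.
Detail at u (witness):
  At u: ◇(p ∨ ¬p) requires p ∨ ¬p at some successor in {n}.
    p ∨ ¬p holds at n, so ◇(p ∨ ¬p) is true at u.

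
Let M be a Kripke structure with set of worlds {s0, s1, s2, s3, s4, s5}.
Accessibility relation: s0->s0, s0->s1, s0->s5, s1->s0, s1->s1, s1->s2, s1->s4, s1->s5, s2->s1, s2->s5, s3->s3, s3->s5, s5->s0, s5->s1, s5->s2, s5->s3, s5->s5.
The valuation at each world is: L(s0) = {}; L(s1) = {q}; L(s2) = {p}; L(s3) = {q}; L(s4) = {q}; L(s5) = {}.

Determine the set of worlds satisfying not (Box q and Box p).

s0, s1, s2, s3, s5

Let φ = not (Box q and Box p). Evaluate φ at each world:
  s0 (successors {s0, s1, s5}): φ is true.
  s1 (successors {s0, s1, s2, s4, s5}): φ is true.
  s2 (successors {s1, s5}): φ is true.
  s3 (successors {s3, s5}): φ is true.
  s4 (successors ∅): φ is false.
  s5 (successors {s0, s1, s2, s3, s5}): φ is true.
For instance, at s1:
  At s1: Box q and Box p is false, so not (Box q and Box p) is true.
    At s1: Box q is false, Box p is false, so Box q and Box p is false.
      At s1: Box q requires q at every successor {s0, s1, s2, s4, s5}.
        q fails at s0, so Box q is false at s1.
      At s1: Box p requires p at every successor {s0, s1, s2, s4, s5}.
        p fails at s0, so Box p is false at s1.
Satisfying worlds: {s0, s1, s2, s3, s5}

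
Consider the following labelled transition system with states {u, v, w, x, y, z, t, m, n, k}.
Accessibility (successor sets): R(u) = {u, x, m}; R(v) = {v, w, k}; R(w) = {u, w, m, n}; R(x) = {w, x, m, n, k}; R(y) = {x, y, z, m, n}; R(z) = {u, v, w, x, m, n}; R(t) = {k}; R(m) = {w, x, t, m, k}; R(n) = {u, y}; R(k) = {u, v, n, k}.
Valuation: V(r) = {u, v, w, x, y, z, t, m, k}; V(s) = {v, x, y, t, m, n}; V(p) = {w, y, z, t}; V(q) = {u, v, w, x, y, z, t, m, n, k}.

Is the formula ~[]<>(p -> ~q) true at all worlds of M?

Let φ = ~[]<>(p -> ~q). Evaluate φ at each world:
  u (successors {u, x, m}): φ is false.
  v (successors {v, w, k}): φ is false.
  w (successors {u, w, m, n}): φ is false.
  x (successors {w, x, m, n, k}): φ is false.
  y (successors {x, y, z, m, n}): φ is false.
  z (successors {u, v, w, x, m, n}): φ is false.
  t (successors {k}): φ is false.
  m (successors {w, x, t, m, k}): φ is false.
  n (successors {u, y}): φ is false.
  k (successors {u, v, n, k}): φ is false.
Detail at u (counterexample):
  At u: []<>(p -> ~q) is true, so ~[]<>(p -> ~q) is false.
    At u: []<>(p -> ~q) requires <>(p -> ~q) at every successor {u, x, m}.
      At u: <>(p -> ~q) is true.
      At x: <>(p -> ~q) is true.
      At m: <>(p -> ~q) is true.
    So []<>(p -> ~q) is true at u.

No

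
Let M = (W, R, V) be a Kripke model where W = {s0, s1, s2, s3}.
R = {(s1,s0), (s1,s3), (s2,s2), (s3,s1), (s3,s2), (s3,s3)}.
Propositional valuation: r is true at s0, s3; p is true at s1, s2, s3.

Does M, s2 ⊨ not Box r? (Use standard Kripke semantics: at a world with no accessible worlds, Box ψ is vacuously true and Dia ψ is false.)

Recall that Box ψ holds at a world iff ψ holds at every accessible world, and Dia ψ holds iff ψ holds at some accessible world.
At s2: Box r is false, so not Box r is true.
  At s2: Box r requires r at every successor {s2}.
    r fails at s2, so Box r is false at s2.

Yes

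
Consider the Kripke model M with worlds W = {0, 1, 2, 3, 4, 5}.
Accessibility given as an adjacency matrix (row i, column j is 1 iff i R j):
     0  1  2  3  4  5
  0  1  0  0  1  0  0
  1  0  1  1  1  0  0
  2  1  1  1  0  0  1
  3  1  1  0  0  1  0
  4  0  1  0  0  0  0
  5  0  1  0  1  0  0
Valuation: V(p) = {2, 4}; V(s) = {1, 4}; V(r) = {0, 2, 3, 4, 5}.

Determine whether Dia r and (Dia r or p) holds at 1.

Yes

At 1: Dia r is true, Dia r or p is true, so Dia r and (Dia r or p) is true.
  At 1: Dia r requires r at some successor in {1, 2, 3}.
    r holds at 2, so Dia r is true at 1.
  At 1: Dia r is true, p is false, so Dia r or p is true.
    At 1: Dia r requires r at some successor in {1, 2, 3}.
      r holds at 2, so Dia r is true at 1.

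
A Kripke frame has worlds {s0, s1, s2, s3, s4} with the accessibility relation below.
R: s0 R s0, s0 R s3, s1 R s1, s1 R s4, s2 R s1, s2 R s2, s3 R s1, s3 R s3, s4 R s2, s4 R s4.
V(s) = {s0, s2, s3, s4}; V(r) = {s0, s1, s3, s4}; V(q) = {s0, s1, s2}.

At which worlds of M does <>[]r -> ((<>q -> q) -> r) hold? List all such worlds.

s0, s1, s3, s4

Let φ = <>[]r -> ((<>q -> q) -> r). Evaluate φ at each world:
  s0 (successors {s0, s3}): φ is true.
  s1 (successors {s1, s4}): φ is true.
  s2 (successors {s1, s2}): φ is false.
  s3 (successors {s1, s3}): φ is true.
  s4 (successors {s2, s4}): φ is true.
For instance, at s3:
  At s3: <>[]r is true, (<>q -> q) -> r is true, so <>[]r -> ((<>q -> q) -> r) is true.
    At s3: <>[]r requires []r at some successor in {s1, s3}.
      []r holds at s1, so <>[]r is true at s3.
    At s3: <>q -> q is false, r is true, so (<>q -> q) -> r is true.
      At s3: <>q is true, q is false, so <>q -> q is false.
Satisfying worlds: {s0, s1, s3, s4}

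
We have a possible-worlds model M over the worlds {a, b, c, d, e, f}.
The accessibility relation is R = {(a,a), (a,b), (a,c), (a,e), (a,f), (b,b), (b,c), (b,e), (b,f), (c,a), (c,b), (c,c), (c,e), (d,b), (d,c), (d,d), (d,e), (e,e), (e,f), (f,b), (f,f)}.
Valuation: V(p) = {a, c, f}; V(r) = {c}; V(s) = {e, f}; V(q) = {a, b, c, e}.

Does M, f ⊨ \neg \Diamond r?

At f: \Diamond r is false, so \neg \Diamond r is true.
  At f: \Diamond r requires r at some successor in {b, f}.
    At b: r is false.
    At f: r is false.
  So \Diamond r is false at f.

Yes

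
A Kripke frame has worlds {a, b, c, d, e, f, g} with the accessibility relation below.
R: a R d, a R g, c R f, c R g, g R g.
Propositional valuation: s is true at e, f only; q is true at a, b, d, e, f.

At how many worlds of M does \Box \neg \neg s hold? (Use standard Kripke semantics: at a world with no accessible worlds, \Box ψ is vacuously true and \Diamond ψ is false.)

4

Let φ = \Box \neg \neg s. Evaluate φ at each world:
  a (successors {d, g}): φ is false.
  b (successors ∅): φ is true.
  c (successors {f, g}): φ is false.
  d (successors ∅): φ is true.
  e (successors ∅): φ is true.
  f (successors ∅): φ is true.
  g (successors {g}): φ is false.
For instance, at c:
  At c: \Box \neg \neg s requires \neg \neg s at every successor {f, g}.
    \neg \neg s fails at g, so \Box \neg \neg s is false at c.
Satisfying worlds: {b, d, e, f}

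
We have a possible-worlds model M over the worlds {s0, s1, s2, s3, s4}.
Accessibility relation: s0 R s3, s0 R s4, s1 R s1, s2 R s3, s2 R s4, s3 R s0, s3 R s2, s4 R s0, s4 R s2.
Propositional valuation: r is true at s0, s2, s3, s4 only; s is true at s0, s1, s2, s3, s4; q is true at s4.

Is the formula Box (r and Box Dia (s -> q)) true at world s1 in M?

At s1: Box (r and Box Dia (s -> q)) requires r and Box Dia (s -> q) at every successor {s1}.
  r and Box Dia (s -> q) fails at s1, so Box (r and Box Dia (s -> q)) is false at s1.
    At s1: r is false, Box Dia (s -> q) is false, so r and Box Dia (s -> q) is false.
      At s1: Box Dia (s -> q) requires Dia (s -> q) at every successor {s1}.
        Dia (s -> q) fails at s1, so Box Dia (s -> q) is false at s1.

No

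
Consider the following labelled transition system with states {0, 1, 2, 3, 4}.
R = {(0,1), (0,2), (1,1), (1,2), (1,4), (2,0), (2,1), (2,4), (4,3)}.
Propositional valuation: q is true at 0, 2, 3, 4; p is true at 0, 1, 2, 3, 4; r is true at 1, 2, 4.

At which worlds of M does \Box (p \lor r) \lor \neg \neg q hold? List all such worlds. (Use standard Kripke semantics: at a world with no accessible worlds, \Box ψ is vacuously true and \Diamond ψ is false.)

Recall that \Box ψ holds at a world iff ψ holds at every accessible world, and \Diamond ψ holds iff ψ holds at some accessible world.
Let φ = \Box (p \lor r) \lor \neg \neg q. Evaluate φ at each world:
  0 (successors {1, 2}): φ is true.
  1 (successors {1, 2, 4}): φ is true.
  2 (successors {0, 1, 4}): φ is true.
  3 (successors ∅): φ is true.
  4 (successors {3}): φ is true.
For instance, at 1:
  At 1: \Box (p \lor r) is true, \neg \neg q is false, so \Box (p \lor r) \lor \neg \neg q is true.
    At 1: \Box (p \lor r) requires p \lor r at every successor {1, 2, 4}.
      At 1: p \lor r is true.
      At 2: p \lor r is true.
      At 4: p \lor r is true.
    So \Box (p \lor r) is true at 1.
Satisfying worlds: {0, 1, 2, 3, 4}

0, 1, 2, 3, 4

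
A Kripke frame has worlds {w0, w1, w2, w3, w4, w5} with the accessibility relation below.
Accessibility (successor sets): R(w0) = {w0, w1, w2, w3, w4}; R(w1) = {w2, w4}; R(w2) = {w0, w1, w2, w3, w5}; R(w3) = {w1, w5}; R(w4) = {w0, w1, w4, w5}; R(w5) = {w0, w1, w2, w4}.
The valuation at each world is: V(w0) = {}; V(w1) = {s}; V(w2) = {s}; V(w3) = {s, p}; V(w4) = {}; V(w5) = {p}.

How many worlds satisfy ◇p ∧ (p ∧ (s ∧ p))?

Let φ = ◇p ∧ (p ∧ (s ∧ p)). Evaluate φ at each world:
  w0 (successors {w0, w1, w2, w3, w4}): φ is false.
  w1 (successors {w2, w4}): φ is false.
  w2 (successors {w0, w1, w2, w3, w5}): φ is false.
  w3 (successors {w1, w5}): φ is true.
  w4 (successors {w0, w1, w4, w5}): φ is false.
  w5 (successors {w0, w1, w2, w4}): φ is false.
For instance, at w2:
  At w2: ◇p is true, p ∧ (s ∧ p) is false, so ◇p ∧ (p ∧ (s ∧ p)) is false.
    At w2: ◇p requires p at some successor in {w0, w1, w2, w3, w5}.
      p holds at w3, so ◇p is true at w2.
Satisfying worlds: {w3}

1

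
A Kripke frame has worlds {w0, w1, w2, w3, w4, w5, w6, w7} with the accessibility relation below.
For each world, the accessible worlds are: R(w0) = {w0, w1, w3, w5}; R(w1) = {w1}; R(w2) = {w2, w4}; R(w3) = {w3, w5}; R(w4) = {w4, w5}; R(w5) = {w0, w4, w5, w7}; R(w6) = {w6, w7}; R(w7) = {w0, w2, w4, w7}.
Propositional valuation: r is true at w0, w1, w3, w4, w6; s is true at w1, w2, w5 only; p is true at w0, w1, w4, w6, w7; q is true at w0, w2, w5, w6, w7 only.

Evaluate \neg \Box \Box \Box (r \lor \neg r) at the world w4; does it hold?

No

At w4: \Box \Box \Box (r \lor \neg r) is true, so \neg \Box \Box \Box (r \lor \neg r) is false.
  At w4: \Box \Box \Box (r \lor \neg r) requires \Box \Box (r \lor \neg r) at every successor {w4, w5}.
      At w4: \Box \Box (r \lor \neg r) requires \Box (r \lor \neg r) at every successor {w4, w5}.
        At w4: \Box (r \lor \neg r) is true.
        At w5: \Box (r \lor \neg r) is true.
      So \Box \Box (r \lor \neg r) is true at w4.
      At w5: \Box \Box (r \lor \neg r) requires \Box (r \lor \neg r) at every successor {w0, w4, w5, w7}.
        At w0: \Box (r \lor \neg r) is true.
        At w4: \Box (r \lor \neg r) is true.
        At w5: \Box (r \lor \neg r) is true.
        At w7: \Box (r \lor \neg r) is true.
      So \Box \Box (r \lor \neg r) is true at w5.
  So \Box \Box \Box (r \lor \neg r) is true at w4.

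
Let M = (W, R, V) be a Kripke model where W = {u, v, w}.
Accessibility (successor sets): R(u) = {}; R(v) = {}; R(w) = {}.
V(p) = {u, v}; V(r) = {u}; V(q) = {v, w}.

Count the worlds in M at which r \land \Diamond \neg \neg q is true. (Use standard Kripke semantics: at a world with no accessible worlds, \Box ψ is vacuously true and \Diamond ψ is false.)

0

Let φ = r \land \Diamond \neg \neg q. Evaluate φ at each world:
  u (successors ∅): φ is false.
  v (successors ∅): φ is false.
  w (successors ∅): φ is false.
For instance, at v:
  At v: r is false, \Diamond \neg \neg q is false, so r \land \Diamond \neg \neg q is false.
    At v: no accessible worlds, so \Diamond \neg \neg q is false.
Satisfying worlds: none.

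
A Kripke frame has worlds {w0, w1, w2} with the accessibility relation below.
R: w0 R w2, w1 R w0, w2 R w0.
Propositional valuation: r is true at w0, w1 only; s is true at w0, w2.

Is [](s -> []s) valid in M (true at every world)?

Yes

Let φ = [](s -> []s). Evaluate φ at each world:
  w0 (successors {w2}): φ is true.
  w1 (successors {w0}): φ is true.
  w2 (successors {w0}): φ is true.
For instance, at w2:
  At w2: [](s -> []s) requires s -> []s at every successor {w0}.
      At w0: s is true, []s is true, so s -> []s is true.
  So [](s -> []s) is true at w2.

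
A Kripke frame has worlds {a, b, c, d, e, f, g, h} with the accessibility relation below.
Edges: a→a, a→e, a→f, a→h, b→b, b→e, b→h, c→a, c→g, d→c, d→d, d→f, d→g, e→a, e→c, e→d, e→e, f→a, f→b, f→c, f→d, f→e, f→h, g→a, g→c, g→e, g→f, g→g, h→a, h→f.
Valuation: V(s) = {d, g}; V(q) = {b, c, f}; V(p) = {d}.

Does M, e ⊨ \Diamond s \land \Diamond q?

At e: \Diamond s is true, \Diamond q is true, so \Diamond s \land \Diamond q is true.
  At e: \Diamond s requires s at some successor in {a, c, d, e}.
    s holds at d, so \Diamond s is true at e.
  At e: \Diamond q requires q at some successor in {a, c, d, e}.
    q holds at c, so \Diamond q is true at e.

Yes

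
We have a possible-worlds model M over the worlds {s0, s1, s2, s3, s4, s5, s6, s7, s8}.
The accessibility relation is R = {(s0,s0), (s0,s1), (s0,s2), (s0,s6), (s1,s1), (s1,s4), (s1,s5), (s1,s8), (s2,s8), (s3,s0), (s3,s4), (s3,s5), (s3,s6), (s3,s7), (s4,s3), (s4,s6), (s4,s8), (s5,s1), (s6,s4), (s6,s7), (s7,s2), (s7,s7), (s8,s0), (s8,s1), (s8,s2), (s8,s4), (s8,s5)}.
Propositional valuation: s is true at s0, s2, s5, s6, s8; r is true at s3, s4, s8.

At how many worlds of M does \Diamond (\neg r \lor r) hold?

Let φ = \Diamond (\neg r \lor r). Evaluate φ at each world:
  s0 (successors {s0, s1, s2, s6}): φ is true.
  s1 (successors {s1, s4, s5, s8}): φ is true.
  s2 (successors {s8}): φ is true.
  s3 (successors {s0, s4, s5, s6, s7}): φ is true.
  s4 (successors {s3, s6, s8}): φ is true.
  s5 (successors {s1}): φ is true.
  s6 (successors {s4, s7}): φ is true.
  s7 (successors {s2, s7}): φ is true.
  s8 (successors {s0, s1, s2, s4, s5}): φ is true.
For instance, at s8:
  At s8: \Diamond (\neg r \lor r) requires \neg r \lor r at some successor in {s0, s1, s2, s4, s5}.
    \neg r \lor r holds at s0, so \Diamond (\neg r \lor r) is true at s8.
Satisfying worlds: {s0, s1, s2, s3, s4, s5, s6, s7, s8}

9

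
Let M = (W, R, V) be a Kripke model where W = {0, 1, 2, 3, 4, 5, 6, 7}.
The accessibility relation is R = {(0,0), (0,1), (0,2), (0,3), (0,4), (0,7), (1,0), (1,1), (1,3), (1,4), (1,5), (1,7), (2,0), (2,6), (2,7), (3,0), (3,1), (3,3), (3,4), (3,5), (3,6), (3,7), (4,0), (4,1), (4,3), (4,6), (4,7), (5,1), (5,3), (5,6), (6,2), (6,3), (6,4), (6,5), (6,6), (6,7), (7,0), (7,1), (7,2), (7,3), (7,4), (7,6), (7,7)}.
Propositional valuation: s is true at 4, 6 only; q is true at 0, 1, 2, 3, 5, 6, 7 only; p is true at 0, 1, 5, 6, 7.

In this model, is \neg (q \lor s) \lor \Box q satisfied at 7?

No

At 7: \neg (q \lor s) is false, \Box q is false, so \neg (q \lor s) \lor \Box q is false.
  At 7: \Box q requires q at every successor {0, 1, 2, 3, 4, 6, 7}.
    q fails at 4, so \Box q is false at 7.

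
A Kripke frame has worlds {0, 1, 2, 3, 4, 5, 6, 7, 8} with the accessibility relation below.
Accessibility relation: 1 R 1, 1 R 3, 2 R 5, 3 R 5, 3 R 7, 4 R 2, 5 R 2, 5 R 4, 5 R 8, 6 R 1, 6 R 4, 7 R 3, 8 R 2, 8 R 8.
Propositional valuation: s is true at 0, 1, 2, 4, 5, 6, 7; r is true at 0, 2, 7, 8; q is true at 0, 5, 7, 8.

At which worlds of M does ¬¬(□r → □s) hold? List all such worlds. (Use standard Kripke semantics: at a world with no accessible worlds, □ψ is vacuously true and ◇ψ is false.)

0, 1, 2, 3, 4, 5, 6, 7

Recall that □ψ holds at a world iff ψ holds at every accessible world, and ◇ψ holds iff ψ holds at some accessible world.
Let φ = ¬¬(□r → □s). Evaluate φ at each world:
  0 (successors ∅): φ is true.
  1 (successors {1, 3}): φ is true.
  2 (successors {5}): φ is true.
  3 (successors {5, 7}): φ is true.
  4 (successors {2}): φ is true.
  5 (successors {2, 4, 8}): φ is true.
  6 (successors {1, 4}): φ is true.
  7 (successors {3}): φ is true.
  8 (successors {2, 8}): φ is false.
For instance, at 1:
  At 1: ¬(□r → □s) is false, so ¬¬(□r → □s) is true.
    At 1: □r → □s is true, so ¬(□r → □s) is false.
      At 1: □r is false, □s is false, so □r → □s is true.
Satisfying worlds: {0, 1, 2, 3, 4, 5, 6, 7}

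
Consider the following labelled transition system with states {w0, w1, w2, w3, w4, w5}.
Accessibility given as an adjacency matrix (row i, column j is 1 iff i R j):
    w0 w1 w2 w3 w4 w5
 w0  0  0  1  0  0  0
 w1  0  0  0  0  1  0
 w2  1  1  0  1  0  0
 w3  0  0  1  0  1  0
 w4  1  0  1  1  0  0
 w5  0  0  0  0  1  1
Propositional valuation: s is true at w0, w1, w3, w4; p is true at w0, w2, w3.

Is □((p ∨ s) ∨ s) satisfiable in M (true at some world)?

Recall that □ψ holds at a world iff ψ holds at every accessible world, and ◇ψ holds iff ψ holds at some accessible world.
Let φ = □((p ∨ s) ∨ s). Evaluate φ at each world:
  w0 (successors {w2}): φ is true.
  w1 (successors {w4}): φ is true.
  w2 (successors {w0, w1, w3}): φ is true.
  w3 (successors {w2, w4}): φ is true.
  w4 (successors {w0, w2, w3}): φ is true.
  w5 (successors {w4, w5}): φ is false.
Detail at w0 (witness):
  At w0: □((p ∨ s) ∨ s) requires (p ∨ s) ∨ s at every successor {w2}.
    At w2: (p ∨ s) ∨ s is true.
  So □((p ∨ s) ∨ s) is true at w0.

Yes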